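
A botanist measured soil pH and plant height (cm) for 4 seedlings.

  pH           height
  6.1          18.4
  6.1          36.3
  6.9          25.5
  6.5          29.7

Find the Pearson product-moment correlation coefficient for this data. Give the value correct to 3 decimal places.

n = 4, Σx = 25.6, Σy = 109.9, Σx² = 164.28, Σy² = 3188.59, Σxy = 702.67
nΣxy − ΣxΣy = 2810.68 − 2813.44 = -2.76
nΣx² − (Σx)² = 657.12 − 655.36 = 1.76; nΣy² − (Σy)² = 12754.36 − 12078.01 = 676.35
r = -2.76 / √(1.76 × 676.35) = -2.76 / 34.5018 ≈ -0.080

-0.080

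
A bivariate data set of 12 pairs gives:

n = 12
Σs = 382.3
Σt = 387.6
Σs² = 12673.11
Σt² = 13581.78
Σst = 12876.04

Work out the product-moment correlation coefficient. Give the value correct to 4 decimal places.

0.7288

r = (nΣst − ΣsΣt) / √[(nΣs² − (Σs)²)(nΣt² − (Σt)²)]
Numerator: 12×12876.04 − 382.3×387.6 = 6333
Denominator: √[(152077.32 − 146153.29)(162981.36 − 150233.76)] = √[5924.03 × 12747.6] = 8690.0613
r = 6333 / 8690.0613 ≈ 0.7288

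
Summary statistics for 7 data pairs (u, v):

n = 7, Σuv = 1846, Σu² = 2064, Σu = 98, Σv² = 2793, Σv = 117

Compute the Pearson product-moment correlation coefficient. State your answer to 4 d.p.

0.2732

r = (nΣuv − ΣuΣv) / √[(nΣu² − (Σu)²)(nΣv² − (Σv)²)]
Numerator: 7×1846 − 98×117 = 1456
Denominator: √[(14448 − 9604)(19551 − 13689)] = √[4844 × 5862] = 5328.7454
r = 1456 / 5328.7454 ≈ 0.2732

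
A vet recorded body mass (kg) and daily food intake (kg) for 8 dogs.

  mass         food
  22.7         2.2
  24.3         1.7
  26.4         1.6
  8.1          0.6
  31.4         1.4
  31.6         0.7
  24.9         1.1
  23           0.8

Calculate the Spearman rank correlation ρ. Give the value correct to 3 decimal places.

-0.024

Rank mass: 2, 4, 6, 1, 7, 8, 5, 3
Rank food: 8, 7, 6, 1, 5, 2, 4, 3
d = rank(mass) − rank(food): -6, -3, 0, 0, 2, 6, 1, 0; Σd² = 86
ρ = 1 − 6Σd² / [n(n²−1)] = 1 − 6×86 / (8×63) = 1 − 516/504 ≈ -0.024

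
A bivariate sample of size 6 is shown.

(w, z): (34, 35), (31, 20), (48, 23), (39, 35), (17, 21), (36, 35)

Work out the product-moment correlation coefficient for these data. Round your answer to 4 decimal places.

n = 6, Σw = 205, Σz = 169, Σw² = 7527, Σz² = 5045, Σwz = 5896
nΣwz − ΣwΣz = 35376 − 34645 = 731
nΣw² − (Σw)² = 45162 − 42025 = 3137; nΣz² − (Σz)² = 30270 − 28561 = 1709
r = 731 / √(3137 × 1709) = 731 / 2315.4121 ≈ 0.3157

0.3157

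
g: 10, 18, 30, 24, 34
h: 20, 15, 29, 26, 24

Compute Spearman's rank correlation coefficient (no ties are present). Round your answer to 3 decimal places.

Rank g: 1, 2, 4, 3, 5
Rank h: 2, 1, 5, 4, 3
d = rank(g) − rank(h): -1, 1, -1, -1, 2; Σd² = 8
ρ = 1 − 6Σd² / [n(n²−1)] = 1 − 6×8 / (5×24) = 1 − 48/120 ≈ 0.600

0.600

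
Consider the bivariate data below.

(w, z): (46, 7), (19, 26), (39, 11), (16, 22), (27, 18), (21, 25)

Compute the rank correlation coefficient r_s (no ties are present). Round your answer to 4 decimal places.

Rank w: 6, 2, 5, 1, 4, 3
Rank z: 1, 6, 2, 4, 3, 5
d = rank(w) − rank(z): 5, -4, 3, -3, 1, -2; Σd² = 64
ρ = 1 − 6Σd² / [n(n²−1)] = 1 − 6×64 / (6×35) = 1 − 384/210 ≈ -0.8286

-0.8286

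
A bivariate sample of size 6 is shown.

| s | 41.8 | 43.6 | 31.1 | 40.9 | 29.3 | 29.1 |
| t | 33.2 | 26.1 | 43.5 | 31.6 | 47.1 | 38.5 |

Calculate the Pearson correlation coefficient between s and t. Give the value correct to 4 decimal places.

n = 6, Σs = 215.8, Σt = 220, Σs² = 7993.52, Σt² = 8374.92, Σst = 7671.39
nΣst − ΣsΣt = 46028.34 − 47476 = -1447.66
nΣs² − (Σs)² = 47961.12 − 46569.64 = 1391.48; nΣt² − (Σt)² = 50249.52 − 48400 = 1849.52
r = -1447.66 / √(1391.48 × 1849.52) = -1447.66 / 1604.2350 ≈ -0.9024

-0.9024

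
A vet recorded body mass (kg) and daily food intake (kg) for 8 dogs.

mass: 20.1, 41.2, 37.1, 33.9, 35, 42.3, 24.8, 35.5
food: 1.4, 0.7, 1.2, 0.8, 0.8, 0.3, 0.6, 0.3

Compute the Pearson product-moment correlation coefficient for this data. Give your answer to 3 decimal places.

n = 8, Σx = 269.9, Σy = 6.1, Σx² = 9516.65, Σy² = 5.71, Σxy = 194.84
nΣxy − ΣxΣy = 1558.72 − 1646.39 = -87.67
nΣx² − (Σx)² = 76133.2 − 72846.01 = 3287.19; nΣy² − (Σy)² = 45.68 − 37.21 = 8.47
r = -87.67 / √(3287.19 × 8.47) = -87.67 / 166.8607 ≈ -0.525

-0.525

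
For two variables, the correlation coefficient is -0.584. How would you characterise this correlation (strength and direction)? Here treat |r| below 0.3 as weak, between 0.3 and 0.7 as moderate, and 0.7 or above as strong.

r = -0.584 < 0 so the relationship is negative.
|r| = 0.584, which falls in the moderate range.

moderate negative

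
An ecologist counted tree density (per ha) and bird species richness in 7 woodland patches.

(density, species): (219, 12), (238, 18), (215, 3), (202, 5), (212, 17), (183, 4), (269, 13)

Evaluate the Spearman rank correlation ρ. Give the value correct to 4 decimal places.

Rank density: 5, 6, 4, 2, 3, 1, 7
Rank species: 4, 7, 1, 3, 6, 2, 5
d = rank(density) − rank(species): 1, -1, 3, -1, -3, -1, 2; Σd² = 26
ρ = 1 − 6Σd² / [n(n²−1)] = 1 − 6×26 / (7×48) = 1 − 156/336 ≈ 0.5357

0.5357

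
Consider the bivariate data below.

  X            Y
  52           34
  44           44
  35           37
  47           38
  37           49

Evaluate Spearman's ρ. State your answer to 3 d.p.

Rank X: 5, 3, 1, 4, 2
Rank Y: 1, 4, 2, 3, 5
d = rank(X) − rank(Y): 4, -1, -1, 1, -3; Σd² = 28
ρ = 1 − 6Σd² / [n(n²−1)] = 1 − 6×28 / (5×24) = 1 − 168/120 ≈ -0.400

-0.400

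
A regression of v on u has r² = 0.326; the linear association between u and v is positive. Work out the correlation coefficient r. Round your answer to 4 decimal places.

|r| = √0.326 = 0.5710
The association is positive, so r = 0.5710.

0.5710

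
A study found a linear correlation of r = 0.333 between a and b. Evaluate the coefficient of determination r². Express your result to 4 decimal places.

0.1109

r² = (0.333)² = 0.1109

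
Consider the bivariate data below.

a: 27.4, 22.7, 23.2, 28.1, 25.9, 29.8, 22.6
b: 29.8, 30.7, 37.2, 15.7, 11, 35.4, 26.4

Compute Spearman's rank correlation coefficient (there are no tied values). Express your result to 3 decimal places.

Rank a: 5, 2, 3, 6, 4, 7, 1
Rank b: 4, 5, 7, 2, 1, 6, 3
d = rank(a) − rank(b): 1, -3, -4, 4, 3, 1, -2; Σd² = 56
ρ = 1 − 6Σd² / [n(n²−1)] = 1 − 6×56 / (7×48) = 1 − 336/336 ≈ 0.000

0.000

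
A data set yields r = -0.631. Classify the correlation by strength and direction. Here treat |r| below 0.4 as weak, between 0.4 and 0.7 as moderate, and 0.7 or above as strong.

moderate negative

r = -0.631 < 0 so the relationship is negative.
|r| = 0.631, which falls in the moderate range.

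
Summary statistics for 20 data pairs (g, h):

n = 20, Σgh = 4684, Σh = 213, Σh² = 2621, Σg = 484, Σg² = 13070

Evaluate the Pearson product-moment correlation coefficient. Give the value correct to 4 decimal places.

r = (nΣgh − ΣgΣh) / √[(nΣg² − (Σg)²)(nΣh² − (Σh)²)]
Numerator: 20×4684 − 484×213 = -9412
Denominator: √[(261400 − 234256)(52420 − 45369)] = √[27144 × 7051] = 13834.4622
r = -9412 / 13834.4622 ≈ -0.6803

-0.6803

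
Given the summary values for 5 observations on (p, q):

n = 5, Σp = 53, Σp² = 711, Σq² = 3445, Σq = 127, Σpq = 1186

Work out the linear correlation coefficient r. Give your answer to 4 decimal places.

r = (nΣpq − ΣpΣq) / √[(nΣp² − (Σp)²)(nΣq² − (Σq)²)]
Numerator: 5×1186 − 53×127 = -801
Denominator: √[(3555 − 2809)(17225 − 16129)] = √[746 × 1096] = 904.2212
r = -801 / 904.2212 ≈ -0.8858

-0.8858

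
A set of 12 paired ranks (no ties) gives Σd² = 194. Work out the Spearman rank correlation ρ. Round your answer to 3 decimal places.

ρ = 1 − 6Σd² / [n(n²−1)] = 1 − 6×194 / (12×143)
  = 1 − 1164/1716 = 1 − 0.6783 ≈ 0.322

0.322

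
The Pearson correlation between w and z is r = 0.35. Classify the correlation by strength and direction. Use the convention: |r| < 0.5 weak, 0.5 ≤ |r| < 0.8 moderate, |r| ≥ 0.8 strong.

weak positive

r = 0.35 > 0 so the relationship is positive.
|r| = 0.35, which falls in the weak range.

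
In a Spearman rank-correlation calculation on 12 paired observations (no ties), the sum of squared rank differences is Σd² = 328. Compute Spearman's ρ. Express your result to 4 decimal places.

ρ = 1 − 6Σd² / [n(n²−1)] = 1 − 6×328 / (12×143)
  = 1 − 1968/1716 = 1 − 1.14685 ≈ -0.1469

-0.1469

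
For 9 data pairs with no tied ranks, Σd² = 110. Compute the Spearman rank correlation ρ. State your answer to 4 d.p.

0.0833

ρ = 1 − 6Σd² / [n(n²−1)] = 1 − 6×110 / (9×80)
  = 1 − 660/720 = 1 − 0.91667 ≈ 0.0833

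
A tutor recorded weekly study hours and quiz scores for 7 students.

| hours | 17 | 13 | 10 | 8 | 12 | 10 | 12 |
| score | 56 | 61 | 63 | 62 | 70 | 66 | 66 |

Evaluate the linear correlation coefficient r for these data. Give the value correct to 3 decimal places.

n = 7, Σx = 82, Σy = 444, Σx² = 1010, Σy² = 28282, Σxy = 5163
nΣxy − ΣxΣy = 36141 − 36408 = -267
nΣx² − (Σx)² = 7070 − 6724 = 346; nΣy² − (Σy)² = 197974 − 197136 = 838
r = -267 / √(346 × 838) = -267 / 538.4682 ≈ -0.496

-0.496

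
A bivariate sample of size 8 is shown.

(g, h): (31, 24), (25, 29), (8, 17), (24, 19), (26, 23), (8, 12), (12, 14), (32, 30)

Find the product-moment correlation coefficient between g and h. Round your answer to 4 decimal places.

0.8615

n = 8, Σg = 166, Σh = 168, Σg² = 4134, Σh² = 3836, Σgh = 3883
nΣgh − ΣgΣh = 31064 − 27888 = 3176
nΣg² − (Σg)² = 33072 − 27556 = 5516; nΣh² − (Σh)² = 30688 − 28224 = 2464
r = 3176 / √(5516 × 2464) = 3176 / 3686.6549 ≈ 0.8615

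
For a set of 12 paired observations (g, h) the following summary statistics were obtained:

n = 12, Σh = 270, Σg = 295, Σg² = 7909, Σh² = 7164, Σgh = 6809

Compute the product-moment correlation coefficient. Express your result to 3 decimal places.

0.203

r = (nΣgh − ΣgΣh) / √[(nΣg² − (Σg)²)(nΣh² − (Σh)²)]
Numerator: 12×6809 − 295×270 = 2058
Denominator: √[(94908 − 87025)(85968 − 72900)] = √[7883 × 13068] = 10149.6327
r = 2058 / 10149.6327 ≈ 0.203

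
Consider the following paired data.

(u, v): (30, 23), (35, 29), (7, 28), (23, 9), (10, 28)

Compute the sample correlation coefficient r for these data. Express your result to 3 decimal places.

n = 5, Σu = 105, Σv = 117, Σu² = 2803, Σv² = 3019, Σuv = 2388
nΣuv − ΣuΣv = 11940 − 12285 = -345
nΣu² − (Σu)² = 14015 − 11025 = 2990; nΣv² − (Σv)² = 15095 − 13689 = 1406
r = -345 / √(2990 × 1406) = -345 / 2050.3512 ≈ -0.168

-0.168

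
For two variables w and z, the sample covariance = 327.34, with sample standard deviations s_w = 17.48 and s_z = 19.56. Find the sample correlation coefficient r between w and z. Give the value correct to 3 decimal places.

r = Cov(w,z) / (s_w · s_z) = 327.34 / (17.48 × 19.56)
  = 327.34 / 341.9088 ≈ 0.957

0.957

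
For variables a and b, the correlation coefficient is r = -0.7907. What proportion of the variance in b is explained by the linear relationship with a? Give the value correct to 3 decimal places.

r² = (-0.7907)² = 0.625

0.625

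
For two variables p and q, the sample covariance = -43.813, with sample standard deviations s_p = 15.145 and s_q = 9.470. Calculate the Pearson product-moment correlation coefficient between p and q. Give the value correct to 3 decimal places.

-0.305

r = Cov(p,q) / (s_p · s_q) = -43.813 / (15.145 × 9.470)
  = -43.813 / 143.4231 ≈ -0.305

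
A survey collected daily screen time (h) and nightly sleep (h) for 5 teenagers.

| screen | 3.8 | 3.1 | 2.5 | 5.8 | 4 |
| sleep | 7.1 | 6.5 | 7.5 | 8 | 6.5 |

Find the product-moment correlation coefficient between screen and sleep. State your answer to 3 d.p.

n = 5, Σx = 19.2, Σy = 35.6, Σx² = 79.94, Σy² = 255.16, Σxy = 138.28
nΣxy − ΣxΣy = 691.4 − 683.52 = 7.88
nΣx² − (Σx)² = 399.7 − 368.64 = 31.06; nΣy² − (Σy)² = 1275.8 − 1267.36 = 8.44
r = 7.88 / √(31.06 × 8.44) = 7.88 / 16.1909 ≈ 0.487

0.487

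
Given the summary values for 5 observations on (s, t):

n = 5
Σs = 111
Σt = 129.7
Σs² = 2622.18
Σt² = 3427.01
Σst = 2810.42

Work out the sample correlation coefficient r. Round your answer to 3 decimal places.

r = (nΣst − ΣsΣt) / √[(nΣs² − (Σs)²)(nΣt² − (Σt)²)]
Numerator: 5×2810.42 − 111×129.7 = -344.6
Denominator: √[(13110.9 − 12321)(17135.05 − 16822.09)] = √[789.9 × 312.96] = 497.1993
r = -344.6 / 497.1993 ≈ -0.693

-0.693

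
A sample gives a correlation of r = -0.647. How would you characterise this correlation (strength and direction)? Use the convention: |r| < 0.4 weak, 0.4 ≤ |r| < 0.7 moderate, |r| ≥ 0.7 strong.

r = -0.647 < 0 so the relationship is negative.
|r| = 0.647, which falls in the moderate range.

moderate negative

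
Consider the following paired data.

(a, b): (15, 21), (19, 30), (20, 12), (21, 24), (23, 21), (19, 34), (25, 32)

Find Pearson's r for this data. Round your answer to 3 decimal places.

n = 7, Σa = 142, Σb = 174, Σa² = 2942, Σb² = 4682, Σab = 3558
nΣab − ΣaΣb = 24906 − 24708 = 198
nΣa² − (Σa)² = 20594 − 20164 = 430; nΣb² − (Σb)² = 32774 − 30276 = 2498
r = 198 / √(430 × 2498) = 198 / 1036.4073 ≈ 0.191

0.191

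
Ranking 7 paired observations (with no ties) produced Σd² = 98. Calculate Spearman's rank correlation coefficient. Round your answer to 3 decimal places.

ρ = 1 − 6Σd² / [n(n²−1)] = 1 − 6×98 / (7×48)
  = 1 − 588/336 = 1 − 1.7500 ≈ -0.750

-0.750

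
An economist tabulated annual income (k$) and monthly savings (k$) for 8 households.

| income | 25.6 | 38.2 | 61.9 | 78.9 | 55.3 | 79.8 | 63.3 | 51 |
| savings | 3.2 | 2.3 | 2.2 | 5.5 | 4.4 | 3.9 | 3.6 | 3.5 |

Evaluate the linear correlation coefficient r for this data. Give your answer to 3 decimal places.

0.551

n = 8, Σx = 454, Σy = 28.6, Σx² = 28205.44, Σy² = 110.4, Σxy = 1700.83
nΣxy − ΣxΣy = 13606.64 − 12984.4 = 622.24
nΣx² − (Σx)² = 225643.52 − 206116 = 19527.52; nΣy² − (Σy)² = 883.2 − 817.96 = 65.24
r = 622.24 / √(19527.52 × 65.24) = 622.24 / 1128.7052 ≈ 0.551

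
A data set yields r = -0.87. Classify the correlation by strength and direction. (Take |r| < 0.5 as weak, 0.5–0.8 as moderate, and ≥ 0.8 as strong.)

strong negative

r = -0.87 < 0 so the relationship is negative.
|r| = 0.87, which falls in the strong range.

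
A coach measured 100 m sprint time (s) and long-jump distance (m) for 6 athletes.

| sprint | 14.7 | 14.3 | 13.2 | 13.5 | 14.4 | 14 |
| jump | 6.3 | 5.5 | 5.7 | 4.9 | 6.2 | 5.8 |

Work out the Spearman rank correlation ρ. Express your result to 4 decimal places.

Rank sprint: 6, 4, 1, 2, 5, 3
Rank jump: 6, 2, 3, 1, 5, 4
d = rank(sprint) − rank(jump): 0, 2, -2, 1, 0, -1; Σd² = 10
ρ = 1 − 6Σd² / [n(n²−1)] = 1 − 6×10 / (6×35) = 1 − 60/210 ≈ 0.7143

0.7143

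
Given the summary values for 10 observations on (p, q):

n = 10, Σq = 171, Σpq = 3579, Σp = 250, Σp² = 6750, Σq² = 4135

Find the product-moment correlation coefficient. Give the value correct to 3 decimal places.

-0.894

r = (nΣpq − ΣpΣq) / √[(nΣp² − (Σp)²)(nΣq² − (Σq)²)]
Numerator: 10×3579 − 250×171 = -6960
Denominator: √[(67500 − 62500)(41350 − 29241)] = √[5000 × 12109] = 7781.0668
r = -6960 / 7781.0668 ≈ -0.894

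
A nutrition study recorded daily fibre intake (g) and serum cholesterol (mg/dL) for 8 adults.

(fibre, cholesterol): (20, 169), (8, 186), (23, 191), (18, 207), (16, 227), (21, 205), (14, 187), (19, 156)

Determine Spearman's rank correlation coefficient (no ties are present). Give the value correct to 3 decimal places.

0.000

Rank fibre: 6, 1, 8, 4, 3, 7, 2, 5
Rank cholesterol: 2, 3, 5, 7, 8, 6, 4, 1
d = rank(fibre) − rank(cholesterol): 4, -2, 3, -3, -5, 1, -2, 4; Σd² = 84
ρ = 1 − 6Σd² / [n(n²−1)] = 1 − 6×84 / (8×63) = 1 − 504/504 ≈ 0.000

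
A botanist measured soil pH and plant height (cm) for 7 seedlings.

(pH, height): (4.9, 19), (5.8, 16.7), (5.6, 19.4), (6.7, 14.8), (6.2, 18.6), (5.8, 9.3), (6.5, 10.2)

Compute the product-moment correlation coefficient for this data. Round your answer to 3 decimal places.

-0.458

n = 7, Σx = 41.5, Σy = 108, Σx² = 248.23, Σy² = 1771.78, Σxy = 633.32
nΣxy − ΣxΣy = 4433.24 − 4482 = -48.76
nΣx² − (Σx)² = 1737.61 − 1722.25 = 15.36; nΣy² − (Σy)² = 12402.46 − 11664 = 738.46
r = -48.76 / √(15.36 × 738.46) = -48.76 / 106.5023 ≈ -0.458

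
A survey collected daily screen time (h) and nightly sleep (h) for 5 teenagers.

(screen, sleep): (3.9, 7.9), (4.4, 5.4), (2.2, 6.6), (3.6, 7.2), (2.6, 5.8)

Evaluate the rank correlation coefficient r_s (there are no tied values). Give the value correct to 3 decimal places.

-0.100

Rank screen: 4, 5, 1, 3, 2
Rank sleep: 5, 1, 3, 4, 2
d = rank(screen) − rank(sleep): -1, 4, -2, -1, 0; Σd² = 22
ρ = 1 − 6Σd² / [n(n²−1)] = 1 − 6×22 / (5×24) = 1 − 132/120 ≈ -0.100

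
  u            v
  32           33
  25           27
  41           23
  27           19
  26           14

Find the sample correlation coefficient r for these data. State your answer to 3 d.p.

0.248

n = 5, Σu = 151, Σv = 116, Σu² = 4735, Σv² = 2904, Σuv = 3551
nΣuv − ΣuΣv = 17755 − 17516 = 239
nΣu² − (Σu)² = 23675 − 22801 = 874; nΣv² − (Σv)² = 14520 − 13456 = 1064
r = 239 / √(874 × 1064) = 239 / 964.3319 ≈ 0.248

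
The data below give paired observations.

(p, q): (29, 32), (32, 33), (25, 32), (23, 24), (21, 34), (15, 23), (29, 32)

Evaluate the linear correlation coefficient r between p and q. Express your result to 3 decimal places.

0.658

n = 7, Σp = 174, Σq = 210, Σp² = 4526, Σq² = 6422, Σpq = 5323
nΣpq − ΣpΣq = 37261 − 36540 = 721
nΣp² − (Σp)² = 31682 − 30276 = 1406; nΣq² − (Σq)² = 44954 − 44100 = 854
r = 721 / √(1406 × 854) = 721 / 1095.7755 ≈ 0.658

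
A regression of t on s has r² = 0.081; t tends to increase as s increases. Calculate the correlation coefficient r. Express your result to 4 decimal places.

|r| = √0.081 = 0.2846
The association is positive, so r = 0.2846.

0.2846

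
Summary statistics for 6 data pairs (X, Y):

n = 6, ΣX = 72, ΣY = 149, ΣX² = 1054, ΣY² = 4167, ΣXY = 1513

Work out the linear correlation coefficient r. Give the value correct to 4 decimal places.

-0.9234

r = (nΣXY − ΣXΣY) / √[(nΣX² − (ΣX)²)(nΣY² − (ΣY)²)]
Numerator: 6×1513 − 72×149 = -1650
Denominator: √[(6324 − 5184)(25002 − 22201)] = √[1140 × 2801] = 1786.9359
r = -1650 / 1786.9359 ≈ -0.9234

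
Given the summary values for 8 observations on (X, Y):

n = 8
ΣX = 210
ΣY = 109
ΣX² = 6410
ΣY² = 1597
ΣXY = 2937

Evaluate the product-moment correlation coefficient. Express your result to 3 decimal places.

0.239

r = (nΣXY − ΣXΣY) / √[(nΣX² − (ΣX)²)(nΣY² − (ΣY)²)]
Numerator: 8×2937 − 210×109 = 606
Denominator: √[(51280 − 44100)(12776 − 11881)] = √[7180 × 895] = 2534.9753
r = 606 / 2534.9753 ≈ 0.239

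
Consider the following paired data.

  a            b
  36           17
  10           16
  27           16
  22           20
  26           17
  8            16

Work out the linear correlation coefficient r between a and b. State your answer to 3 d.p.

0.253

n = 6, Σa = 129, Σb = 102, Σa² = 3349, Σb² = 1746, Σab = 2214
nΣab − ΣaΣb = 13284 − 13158 = 126
nΣa² − (Σa)² = 20094 − 16641 = 3453; nΣb² − (Σb)² = 10476 − 10404 = 72
r = 126 / √(3453 × 72) = 126 / 498.6141 ≈ 0.253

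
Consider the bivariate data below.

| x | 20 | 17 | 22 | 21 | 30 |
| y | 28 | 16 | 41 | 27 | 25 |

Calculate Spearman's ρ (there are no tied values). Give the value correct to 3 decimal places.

Rank x: 2, 1, 4, 3, 5
Rank y: 4, 1, 5, 3, 2
d = rank(x) − rank(y): -2, 0, -1, 0, 3; Σd² = 14
ρ = 1 − 6Σd² / [n(n²−1)] = 1 − 6×14 / (5×24) = 1 − 84/120 ≈ 0.300

0.300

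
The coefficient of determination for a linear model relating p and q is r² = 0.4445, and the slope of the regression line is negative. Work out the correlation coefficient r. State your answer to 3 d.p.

-0.667

|r| = √0.4445 = 0.667
The association is negative, so r = −0.667.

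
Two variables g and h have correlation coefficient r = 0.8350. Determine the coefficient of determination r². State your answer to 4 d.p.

0.6972

r² = (0.8350)² = 0.6972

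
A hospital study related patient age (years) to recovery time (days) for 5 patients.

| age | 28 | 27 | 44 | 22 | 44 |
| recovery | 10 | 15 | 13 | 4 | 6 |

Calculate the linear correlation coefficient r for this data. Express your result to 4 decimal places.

0.1315

n = 5, Σx = 165, Σy = 48, Σx² = 5869, Σy² = 546, Σxy = 1609
nΣxy − ΣxΣy = 8045 − 7920 = 125
nΣx² − (Σx)² = 29345 − 27225 = 2120; nΣy² − (Σy)² = 2730 − 2304 = 426
r = 125 / √(2120 × 426) = 125 / 950.3263 ≈ 0.1315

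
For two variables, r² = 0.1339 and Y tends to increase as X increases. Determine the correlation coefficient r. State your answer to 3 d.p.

0.366

|r| = √0.1339 = 0.366
The association is positive, so r = 0.366.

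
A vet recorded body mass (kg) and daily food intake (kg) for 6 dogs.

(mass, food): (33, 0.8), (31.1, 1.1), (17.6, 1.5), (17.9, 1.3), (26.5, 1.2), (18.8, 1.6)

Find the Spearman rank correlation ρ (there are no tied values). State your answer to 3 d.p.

-0.829

Rank mass: 6, 5, 1, 2, 4, 3
Rank food: 1, 2, 5, 4, 3, 6
d = rank(mass) − rank(food): 5, 3, -4, -2, 1, -3; Σd² = 64
ρ = 1 − 6Σd² / [n(n²−1)] = 1 − 6×64 / (6×35) = 1 − 384/210 ≈ -0.829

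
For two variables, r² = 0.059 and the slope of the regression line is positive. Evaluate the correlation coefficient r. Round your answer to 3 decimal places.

0.243

|r| = √0.059 = 0.243
The association is positive, so r = 0.243.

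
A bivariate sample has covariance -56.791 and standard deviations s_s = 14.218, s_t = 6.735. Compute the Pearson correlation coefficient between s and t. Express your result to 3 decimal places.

r = Cov(s,t) / (s_s · s_t) = -56.791 / (14.218 × 6.735)
  = -56.791 / 95.7582 ≈ -0.593

-0.593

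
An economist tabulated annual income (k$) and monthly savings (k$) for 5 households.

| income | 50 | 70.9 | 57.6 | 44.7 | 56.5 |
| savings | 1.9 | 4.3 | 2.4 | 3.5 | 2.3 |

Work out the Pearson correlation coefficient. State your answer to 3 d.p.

n = 5, Σx = 279.7, Σy = 14.4, Σx² = 16034.91, Σy² = 45.4, Σxy = 824.51
nΣxy − ΣxΣy = 4122.55 − 4027.68 = 94.87
nΣx² − (Σx)² = 80174.55 − 78232.09 = 1942.46; nΣy² − (Σy)² = 227 − 207.36 = 19.64
r = 94.87 / √(1942.46 × 19.64) = 94.87 / 195.3200 ≈ 0.486

0.486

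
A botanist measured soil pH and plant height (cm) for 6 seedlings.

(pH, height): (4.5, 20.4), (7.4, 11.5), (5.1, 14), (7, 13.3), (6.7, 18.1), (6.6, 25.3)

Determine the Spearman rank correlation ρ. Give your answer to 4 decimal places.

Rank pH: 1, 6, 2, 5, 4, 3
Rank height: 5, 1, 3, 2, 4, 6
d = rank(pH) − rank(height): -4, 5, -1, 3, 0, -3; Σd² = 60
ρ = 1 − 6Σd² / [n(n²−1)] = 1 − 6×60 / (6×35) = 1 − 360/210 ≈ -0.7143

-0.7143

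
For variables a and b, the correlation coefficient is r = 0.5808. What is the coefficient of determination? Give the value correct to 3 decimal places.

r² = (0.5808)² = 0.337

0.337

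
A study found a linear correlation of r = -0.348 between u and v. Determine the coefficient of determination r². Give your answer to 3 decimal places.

0.121

r² = (-0.348)² = 0.121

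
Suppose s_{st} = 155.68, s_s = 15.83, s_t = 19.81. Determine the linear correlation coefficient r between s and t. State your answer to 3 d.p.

0.496

r = Cov(s,t) / (s_s · s_t) = 155.68 / (15.83 × 19.81)
  = 155.68 / 313.5923 ≈ 0.496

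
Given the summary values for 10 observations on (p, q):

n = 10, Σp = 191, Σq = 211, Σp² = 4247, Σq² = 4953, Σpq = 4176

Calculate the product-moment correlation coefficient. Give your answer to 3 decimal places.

r = (nΣpq − ΣpΣq) / √[(nΣp² − (Σp)²)(nΣq² − (Σq)²)]
Numerator: 10×4176 − 191×211 = 1459
Denominator: √[(42470 − 36481)(49530 − 44521)] = √[5989 × 5009] = 5477.1252
r = 1459 / 5477.1252 ≈ 0.266

0.266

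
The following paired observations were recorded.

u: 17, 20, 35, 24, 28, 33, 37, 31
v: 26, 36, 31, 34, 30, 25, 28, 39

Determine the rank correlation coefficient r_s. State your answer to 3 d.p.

-0.167

Rank u: 1, 2, 7, 3, 4, 6, 8, 5
Rank v: 2, 7, 5, 6, 4, 1, 3, 8
d = rank(u) − rank(v): -1, -5, 2, -3, 0, 5, 5, -3; Σd² = 98
ρ = 1 − 6Σd² / [n(n²−1)] = 1 − 6×98 / (8×63) = 1 − 588/504 ≈ -0.167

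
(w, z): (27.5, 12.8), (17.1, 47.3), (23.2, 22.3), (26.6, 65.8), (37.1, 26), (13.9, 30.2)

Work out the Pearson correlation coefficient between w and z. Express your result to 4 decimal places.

-0.1768

n = 6, Σw = 145.4, Σz = 204.4, Σw² = 3864.08, Σz² = 8816.1, Σwz = 4812.85
nΣwz − ΣwΣz = 28877.1 − 29719.76 = -842.66
nΣw² − (Σw)² = 23184.48 − 21141.16 = 2043.32; nΣz² − (Σz)² = 52896.6 − 41779.36 = 11117.24
r = -842.66 / √(2043.32 × 11117.24) = -842.66 / 4766.1388 ≈ -0.1768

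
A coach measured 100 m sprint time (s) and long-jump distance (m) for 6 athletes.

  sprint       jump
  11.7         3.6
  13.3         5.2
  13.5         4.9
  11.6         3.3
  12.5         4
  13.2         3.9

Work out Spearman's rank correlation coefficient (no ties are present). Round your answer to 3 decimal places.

Rank sprint: 2, 5, 6, 1, 3, 4
Rank jump: 2, 6, 5, 1, 4, 3
d = rank(sprint) − rank(jump): 0, -1, 1, 0, -1, 1; Σd² = 4
ρ = 1 − 6Σd² / [n(n²−1)] = 1 − 6×4 / (6×35) = 1 − 24/210 ≈ 0.886

0.886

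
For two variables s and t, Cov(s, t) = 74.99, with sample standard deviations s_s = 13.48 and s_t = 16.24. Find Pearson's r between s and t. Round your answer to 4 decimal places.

0.3426

r = Cov(s,t) / (s_s · s_t) = 74.99 / (13.48 × 16.24)
  = 74.99 / 218.9152 ≈ 0.3426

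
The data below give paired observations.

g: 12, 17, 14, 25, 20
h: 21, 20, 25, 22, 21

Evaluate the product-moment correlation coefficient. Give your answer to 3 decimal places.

-0.162

n = 5, Σg = 88, Σh = 109, Σg² = 1654, Σh² = 2391, Σgh = 1912
nΣgh − ΣgΣh = 9560 − 9592 = -32
nΣg² − (Σg)² = 8270 − 7744 = 526; nΣh² − (Σh)² = 11955 − 11881 = 74
r = -32 / √(526 × 74) = -32 / 197.2917 ≈ -0.162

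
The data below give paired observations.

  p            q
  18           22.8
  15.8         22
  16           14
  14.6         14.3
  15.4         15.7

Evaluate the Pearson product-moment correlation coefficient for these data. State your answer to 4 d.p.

0.7075

n = 5, Σp = 79.8, Σq = 88.8, Σp² = 1279.96, Σq² = 1650.82, Σpq = 1432.56
nΣpq − ΣpΣq = 7162.8 − 7086.24 = 76.56
nΣp² − (Σp)² = 6399.8 − 6368.04 = 31.76; nΣq² − (Σq)² = 8254.1 − 7885.44 = 368.66
r = 76.56 / √(31.76 × 368.66) = 76.56 / 108.2065 ≈ 0.7075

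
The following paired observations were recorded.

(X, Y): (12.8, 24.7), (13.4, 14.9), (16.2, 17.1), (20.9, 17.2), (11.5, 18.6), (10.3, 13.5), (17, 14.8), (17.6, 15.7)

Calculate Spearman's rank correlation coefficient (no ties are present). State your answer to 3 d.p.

Rank X: 3, 4, 5, 8, 2, 1, 6, 7
Rank Y: 8, 3, 5, 6, 7, 1, 2, 4
d = rank(X) − rank(Y): -5, 1, 0, 2, -5, 0, 4, 3; Σd² = 80
ρ = 1 − 6Σd² / [n(n²−1)] = 1 − 6×80 / (8×63) = 1 − 480/504 ≈ 0.048

0.048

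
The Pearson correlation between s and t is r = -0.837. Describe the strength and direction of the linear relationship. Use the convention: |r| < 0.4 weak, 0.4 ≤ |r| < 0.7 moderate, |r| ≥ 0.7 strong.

strong negative

r = -0.837 < 0 so the relationship is negative.
|r| = 0.837, which falls in the strong range.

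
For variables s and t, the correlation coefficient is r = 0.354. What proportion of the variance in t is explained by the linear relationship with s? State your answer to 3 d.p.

r² = (0.354)² = 0.125

0.125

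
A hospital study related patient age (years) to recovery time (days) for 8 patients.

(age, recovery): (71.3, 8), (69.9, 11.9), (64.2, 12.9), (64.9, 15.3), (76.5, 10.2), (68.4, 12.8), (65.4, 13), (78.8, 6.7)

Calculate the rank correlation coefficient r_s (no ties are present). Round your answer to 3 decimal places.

Rank age: 6, 5, 1, 2, 7, 4, 3, 8
Rank recovery: 2, 4, 6, 8, 3, 5, 7, 1
d = rank(age) − rank(recovery): 4, 1, -5, -6, 4, -1, -4, 7; Σd² = 160
ρ = 1 − 6Σd² / [n(n²−1)] = 1 − 6×160 / (8×63) = 1 − 960/504 ≈ -0.905

-0.905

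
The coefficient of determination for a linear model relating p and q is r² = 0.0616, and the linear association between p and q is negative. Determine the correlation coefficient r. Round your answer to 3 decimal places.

|r| = √0.0616 = 0.248
The association is negative, so r = −0.248.

-0.248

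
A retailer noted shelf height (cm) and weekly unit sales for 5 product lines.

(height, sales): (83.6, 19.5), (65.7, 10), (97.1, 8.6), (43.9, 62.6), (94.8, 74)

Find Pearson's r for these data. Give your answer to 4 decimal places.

-0.2061

n = 5, Σx = 385.1, Σy = 174.7, Σx² = 31648.11, Σy² = 9948.97, Σxy = 12885.6
nΣxy − ΣxΣy = 64428 − 67276.97 = -2848.97
nΣx² − (Σx)² = 158240.55 − 148302.01 = 9938.54; nΣy² − (Σy)² = 49744.85 − 30520.09 = 19224.76
r = -2848.97 / √(9938.54 × 19224.76) = -2848.97 / 13822.6642 ≈ -0.2061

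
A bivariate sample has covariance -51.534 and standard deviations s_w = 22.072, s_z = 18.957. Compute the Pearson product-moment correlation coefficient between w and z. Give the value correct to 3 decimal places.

r = Cov(w,z) / (s_w · s_z) = -51.534 / (22.072 × 18.957)
  = -51.534 / 418.4189 ≈ -0.123

-0.123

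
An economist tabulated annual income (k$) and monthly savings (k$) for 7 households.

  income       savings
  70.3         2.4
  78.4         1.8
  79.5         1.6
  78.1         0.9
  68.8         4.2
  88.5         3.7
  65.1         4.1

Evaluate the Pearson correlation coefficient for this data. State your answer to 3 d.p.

n = 7, Σx = 528.7, Σy = 18.7, Σx² = 40312.21, Σy² = 60.51, Σxy = 1390.65
nΣxy − ΣxΣy = 9734.55 − 9886.69 = -152.14
nΣx² − (Σx)² = 282185.47 − 279523.69 = 2661.78; nΣy² − (Σy)² = 423.57 − 349.69 = 73.88
r = -152.14 / √(2661.78 × 73.88) = -152.14 / 443.4550 ≈ -0.343

-0.343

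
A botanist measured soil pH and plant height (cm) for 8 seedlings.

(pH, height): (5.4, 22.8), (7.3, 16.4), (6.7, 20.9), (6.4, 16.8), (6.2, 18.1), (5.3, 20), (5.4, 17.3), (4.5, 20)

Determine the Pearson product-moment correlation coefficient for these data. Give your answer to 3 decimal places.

n = 8, Σx = 47.2, Σy = 152.3, Σx² = 284.24, Σy² = 2934.75, Σxy = 892.03
nΣxy − ΣxΣy = 7136.24 − 7188.56 = -52.32
nΣx² − (Σx)² = 2273.92 − 2227.84 = 46.08; nΣy² − (Σy)² = 23478 − 23195.29 = 282.71
r = -52.32 / √(46.08 × 282.71) = -52.32 / 114.1371 ≈ -0.458

-0.458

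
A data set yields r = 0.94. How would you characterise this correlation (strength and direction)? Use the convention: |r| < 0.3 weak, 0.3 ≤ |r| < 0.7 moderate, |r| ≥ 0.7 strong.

r = 0.94 > 0 so the relationship is positive.
|r| = 0.94, which falls in the strong range.

strong positive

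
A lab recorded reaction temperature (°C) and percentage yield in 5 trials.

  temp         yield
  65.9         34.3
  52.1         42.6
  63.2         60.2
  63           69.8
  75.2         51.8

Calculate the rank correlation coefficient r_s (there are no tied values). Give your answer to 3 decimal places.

-0.200

Rank temp: 4, 1, 3, 2, 5
Rank yield: 1, 2, 4, 5, 3
d = rank(temp) − rank(yield): 3, -1, -1, -3, 2; Σd² = 24
ρ = 1 − 6Σd² / [n(n²−1)] = 1 − 6×24 / (5×24) = 1 − 144/120 ≈ -0.200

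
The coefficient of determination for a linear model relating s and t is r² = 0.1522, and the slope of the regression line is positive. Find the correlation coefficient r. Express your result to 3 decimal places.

|r| = √0.1522 = 0.390
The association is positive, so r = 0.390.

0.390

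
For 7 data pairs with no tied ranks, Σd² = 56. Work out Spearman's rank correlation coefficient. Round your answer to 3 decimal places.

0.000

ρ = 1 − 6Σd² / [n(n²−1)] = 1 − 6×56 / (7×48)
  = 1 − 336/336 = 1 − 1.0000 ≈ 0.000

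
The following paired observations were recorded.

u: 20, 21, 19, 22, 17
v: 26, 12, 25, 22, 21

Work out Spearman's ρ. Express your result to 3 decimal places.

Rank u: 3, 4, 2, 5, 1
Rank v: 5, 1, 4, 3, 2
d = rank(u) − rank(v): -2, 3, -2, 2, -1; Σd² = 22
ρ = 1 − 6Σd² / [n(n²−1)] = 1 − 6×22 / (5×24) = 1 − 132/120 ≈ -0.100

-0.100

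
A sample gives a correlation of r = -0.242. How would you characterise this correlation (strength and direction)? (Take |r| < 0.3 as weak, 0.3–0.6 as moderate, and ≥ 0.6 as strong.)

r = -0.242 < 0 so the relationship is negative.
|r| = 0.242, which falls in the weak range.

weak negative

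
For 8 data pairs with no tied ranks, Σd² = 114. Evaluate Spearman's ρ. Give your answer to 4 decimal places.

-0.3571

ρ = 1 − 6Σd² / [n(n²−1)] = 1 − 6×114 / (8×63)
  = 1 − 684/504 = 1 − 1.35714 ≈ -0.3571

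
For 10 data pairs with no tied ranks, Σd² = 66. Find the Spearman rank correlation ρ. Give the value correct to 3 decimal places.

0.600

ρ = 1 − 6Σd² / [n(n²−1)] = 1 − 6×66 / (10×99)
  = 1 − 396/990 = 1 − 0.4000 ≈ 0.600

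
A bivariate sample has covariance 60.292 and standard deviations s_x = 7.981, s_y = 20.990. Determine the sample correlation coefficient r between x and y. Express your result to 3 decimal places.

0.360

r = Cov(x,y) / (s_x · s_y) = 60.292 / (7.981 × 20.990)
  = 60.292 / 167.5212 ≈ 0.360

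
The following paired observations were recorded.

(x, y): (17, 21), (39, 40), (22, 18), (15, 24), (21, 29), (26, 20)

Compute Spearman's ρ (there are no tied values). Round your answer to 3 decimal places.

0.086

Rank x: 2, 6, 4, 1, 3, 5
Rank y: 3, 6, 1, 4, 5, 2
d = rank(x) − rank(y): -1, 0, 3, -3, -2, 3; Σd² = 32
ρ = 1 − 6Σd² / [n(n²−1)] = 1 − 6×32 / (6×35) = 1 − 192/210 ≈ 0.086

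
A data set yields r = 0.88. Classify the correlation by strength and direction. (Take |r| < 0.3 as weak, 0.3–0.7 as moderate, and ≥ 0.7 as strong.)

r = 0.88 > 0 so the relationship is positive.
|r| = 0.88, which falls in the strong range.

strong positive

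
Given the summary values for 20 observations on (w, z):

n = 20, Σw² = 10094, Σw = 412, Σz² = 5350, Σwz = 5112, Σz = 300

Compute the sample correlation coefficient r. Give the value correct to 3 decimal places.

r = (nΣwz − ΣwΣz) / √[(nΣw² − (Σw)²)(nΣz² − (Σz)²)]
Numerator: 20×5112 − 412×300 = -21360
Denominator: √[(201880 − 169744)(107000 − 90000)] = √[32136 × 17000] = 23373.3181
r = -21360 / 23373.3181 ≈ -0.914

-0.914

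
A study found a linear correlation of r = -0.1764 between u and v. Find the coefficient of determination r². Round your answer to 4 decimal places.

0.0311

r² = (-0.1764)² = 0.0311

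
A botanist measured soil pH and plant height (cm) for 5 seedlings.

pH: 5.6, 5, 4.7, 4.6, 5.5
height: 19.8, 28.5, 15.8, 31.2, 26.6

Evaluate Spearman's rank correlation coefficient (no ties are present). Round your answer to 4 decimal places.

Rank pH: 5, 3, 2, 1, 4
Rank height: 2, 4, 1, 5, 3
d = rank(pH) − rank(height): 3, -1, 1, -4, 1; Σd² = 28
ρ = 1 − 6Σd² / [n(n²−1)] = 1 − 6×28 / (5×24) = 1 − 168/120 ≈ -0.4000

-0.4000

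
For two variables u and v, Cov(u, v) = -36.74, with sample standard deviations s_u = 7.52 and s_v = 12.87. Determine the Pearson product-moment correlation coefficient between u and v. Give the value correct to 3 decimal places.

-0.380

r = Cov(u,v) / (s_u · s_v) = -36.74 / (7.52 × 12.87)
  = -36.74 / 96.7824 ≈ -0.380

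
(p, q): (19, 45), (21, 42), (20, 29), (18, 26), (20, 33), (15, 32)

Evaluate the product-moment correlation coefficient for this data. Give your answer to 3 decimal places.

0.333

n = 6, Σp = 113, Σq = 207, Σp² = 2151, Σq² = 7419, Σpq = 3925
nΣpq − ΣpΣq = 23550 − 23391 = 159
nΣp² − (Σp)² = 12906 − 12769 = 137; nΣq² − (Σq)² = 44514 − 42849 = 1665
r = 159 / √(137 × 1665) = 159 / 477.6034 ≈ 0.333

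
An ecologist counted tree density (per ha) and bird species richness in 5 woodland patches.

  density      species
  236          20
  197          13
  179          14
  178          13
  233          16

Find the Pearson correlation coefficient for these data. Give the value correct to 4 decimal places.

n = 5, Σx = 1023, Σy = 76, Σx² = 212519, Σy² = 1190, Σxy = 15829
nΣxy − ΣxΣy = 79145 − 77748 = 1397
nΣx² − (Σx)² = 1062595 − 1046529 = 16066; nΣy² − (Σy)² = 5950 − 5776 = 174
r = 1397 / √(16066 × 174) = 1397 / 1671.9701 ≈ 0.8355

0.8355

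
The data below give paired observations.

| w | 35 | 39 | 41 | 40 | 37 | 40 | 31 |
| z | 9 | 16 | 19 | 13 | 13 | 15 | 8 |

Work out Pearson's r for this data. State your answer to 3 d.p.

0.885

n = 7, Σw = 263, Σz = 93, Σw² = 9957, Σz² = 1325, Σwz = 3567
nΣwz − ΣwΣz = 24969 − 24459 = 510
nΣw² − (Σw)² = 69699 − 69169 = 530; nΣz² − (Σz)² = 9275 − 8649 = 626
r = 510 / √(530 × 626) = 510 / 576.0035 ≈ 0.885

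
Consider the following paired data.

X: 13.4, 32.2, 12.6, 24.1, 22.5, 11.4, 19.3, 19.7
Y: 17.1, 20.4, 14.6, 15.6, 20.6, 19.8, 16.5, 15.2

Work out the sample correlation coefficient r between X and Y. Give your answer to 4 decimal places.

0.3425

n = 8, ΣX = 155.2, ΣY = 139.8, ΣX² = 3352.76, ΣY² = 2484.78, ΣXY = 2753.05
nΣXY − ΣXΣY = 22024.4 − 21696.96 = 327.44
nΣX² − (ΣX)² = 26822.08 − 24087.04 = 2735.04; nΣY² − (ΣY)² = 19878.24 − 19544.04 = 334.2
r = 327.44 / √(2735.04 × 334.2) = 327.44 / 956.0598 ≈ 0.3425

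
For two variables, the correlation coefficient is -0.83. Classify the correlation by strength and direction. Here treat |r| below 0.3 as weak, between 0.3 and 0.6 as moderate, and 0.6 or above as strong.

r = -0.83 < 0 so the relationship is negative.
|r| = 0.83, which falls in the strong range.

strong negative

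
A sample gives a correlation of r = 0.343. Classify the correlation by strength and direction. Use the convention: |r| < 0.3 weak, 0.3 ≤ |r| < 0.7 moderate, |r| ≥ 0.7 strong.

r = 0.343 > 0 so the relationship is positive.
|r| = 0.343, which falls in the moderate range.

moderate positive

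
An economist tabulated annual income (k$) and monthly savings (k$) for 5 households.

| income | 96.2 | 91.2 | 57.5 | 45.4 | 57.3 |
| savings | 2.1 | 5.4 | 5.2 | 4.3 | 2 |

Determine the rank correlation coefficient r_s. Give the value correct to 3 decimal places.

0.200

Rank income: 5, 4, 3, 1, 2
Rank savings: 2, 5, 4, 3, 1
d = rank(income) − rank(savings): 3, -1, -1, -2, 1; Σd² = 16
ρ = 1 − 6Σd² / [n(n²−1)] = 1 − 6×16 / (5×24) = 1 − 96/120 ≈ 0.200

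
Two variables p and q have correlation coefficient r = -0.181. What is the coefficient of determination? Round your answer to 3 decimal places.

0.033

r² = (-0.181)² = 0.033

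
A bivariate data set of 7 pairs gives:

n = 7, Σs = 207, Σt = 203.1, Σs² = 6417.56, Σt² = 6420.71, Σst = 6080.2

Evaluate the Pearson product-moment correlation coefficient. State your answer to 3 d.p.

0.188

r = (nΣst − ΣsΣt) / √[(nΣs² − (Σs)²)(nΣt² − (Σt)²)]
Numerator: 7×6080.2 − 207×203.1 = 519.7
Denominator: √[(44922.92 − 42849)(44944.97 − 41249.61)] = √[2073.92 × 3695.36] = 2768.3715
r = 519.7 / 2768.3715 ≈ 0.188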